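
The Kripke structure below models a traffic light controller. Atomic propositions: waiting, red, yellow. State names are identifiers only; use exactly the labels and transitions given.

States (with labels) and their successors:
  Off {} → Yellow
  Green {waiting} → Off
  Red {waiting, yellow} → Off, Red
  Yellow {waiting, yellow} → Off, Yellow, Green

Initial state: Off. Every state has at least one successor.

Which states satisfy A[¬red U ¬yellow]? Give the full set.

{Off, Green}

States satisfying ¬red: {Off, Green, Red, Yellow}.
States satisfying ¬yellow: {Off, Green}.
States satisfying A[¬red U ¬yellow]: {Off, Green}.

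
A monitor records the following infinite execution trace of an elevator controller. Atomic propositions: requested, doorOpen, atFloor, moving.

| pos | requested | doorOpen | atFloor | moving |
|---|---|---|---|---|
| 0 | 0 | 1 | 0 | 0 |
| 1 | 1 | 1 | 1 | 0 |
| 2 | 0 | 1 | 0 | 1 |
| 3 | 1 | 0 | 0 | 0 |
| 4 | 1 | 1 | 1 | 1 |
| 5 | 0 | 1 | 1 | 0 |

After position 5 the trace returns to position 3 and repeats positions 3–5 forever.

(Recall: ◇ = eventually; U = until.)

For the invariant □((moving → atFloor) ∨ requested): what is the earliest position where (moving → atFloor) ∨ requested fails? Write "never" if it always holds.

2

Check (moving → atFloor) ∨ requested at each position in order: 0 ✓, 1 ✓.
At position 2 the labels are {doorOpen, moving}, so (moving → atFloor) ∨ requested is false there. This is the first violation.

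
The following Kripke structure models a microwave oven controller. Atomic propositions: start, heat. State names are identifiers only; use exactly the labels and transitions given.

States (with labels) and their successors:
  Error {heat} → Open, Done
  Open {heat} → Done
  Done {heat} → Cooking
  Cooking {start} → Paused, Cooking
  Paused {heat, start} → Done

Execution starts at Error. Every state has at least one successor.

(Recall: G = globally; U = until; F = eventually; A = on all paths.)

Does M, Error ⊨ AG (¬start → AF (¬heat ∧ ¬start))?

States satisfying ¬start → AF (¬heat ∧ ¬start): {Cooking, Paused}.
States satisfying AG (¬start → AF (¬heat ∧ ¬start)): ∅.
Done is reachable from Error and violates ¬start → AF (¬heat ∧ ¬start), so AG fails at Error.
Error ∉ Sat(AG (¬start → AF (¬heat ∧ ¬start))).

No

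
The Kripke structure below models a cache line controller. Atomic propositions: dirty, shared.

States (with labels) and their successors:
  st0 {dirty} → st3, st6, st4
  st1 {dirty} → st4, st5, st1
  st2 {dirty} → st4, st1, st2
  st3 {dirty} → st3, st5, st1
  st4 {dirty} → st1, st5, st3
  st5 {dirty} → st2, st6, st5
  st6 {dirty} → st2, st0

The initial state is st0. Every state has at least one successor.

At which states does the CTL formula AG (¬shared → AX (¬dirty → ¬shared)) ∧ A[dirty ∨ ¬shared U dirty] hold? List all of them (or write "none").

{st0, st1, st2, st3, st4, st5, st6}

States satisfying ¬shared → AX (¬dirty → ¬shared): {st0, st1, st2, st3, st4, st5, st6}.
States satisfying AG (¬shared → AX (¬dirty → ¬shared)): {st0, st1, st2, st3, st4, st5, st6}.
States satisfying dirty ∨ ¬shared: {st0, st1, st2, st3, st4, st5, st6}.
States satisfying dirty: {st0, st1, st2, st3, st4, st5, st6}.
States satisfying A[dirty ∨ ¬shared U dirty]: {st0, st1, st2, st3, st4, st5, st6}.
States satisfying AG (¬shared → AX (¬dirty → ¬shared)) ∧ A[dirty ∨ ¬shared U dirty]: {st0, st1, st2, st3, st4, st5, st6}.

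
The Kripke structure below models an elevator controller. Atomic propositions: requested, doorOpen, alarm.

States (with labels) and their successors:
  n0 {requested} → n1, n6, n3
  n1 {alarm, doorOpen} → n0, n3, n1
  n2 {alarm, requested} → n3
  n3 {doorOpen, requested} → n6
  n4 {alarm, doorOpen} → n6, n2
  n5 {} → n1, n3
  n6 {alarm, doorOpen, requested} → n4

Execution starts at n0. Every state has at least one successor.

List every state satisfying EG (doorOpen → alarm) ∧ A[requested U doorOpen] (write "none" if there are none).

{n0, n1, n4, n6}

States satisfying doorOpen → alarm: {n0, n1, n2, n4, n5, n6}.
States satisfying EG (doorOpen → alarm): {n0, n1, n4, n5, n6}.
States satisfying requested: {n0, n2, n3, n6}.
States satisfying doorOpen: {n1, n3, n4, n6}.
States satisfying A[requested U doorOpen]: {n0, n1, n2, n3, n4, n6}.
States satisfying EG (doorOpen → alarm) ∧ A[requested U doorOpen]: {n0, n1, n4, n6}.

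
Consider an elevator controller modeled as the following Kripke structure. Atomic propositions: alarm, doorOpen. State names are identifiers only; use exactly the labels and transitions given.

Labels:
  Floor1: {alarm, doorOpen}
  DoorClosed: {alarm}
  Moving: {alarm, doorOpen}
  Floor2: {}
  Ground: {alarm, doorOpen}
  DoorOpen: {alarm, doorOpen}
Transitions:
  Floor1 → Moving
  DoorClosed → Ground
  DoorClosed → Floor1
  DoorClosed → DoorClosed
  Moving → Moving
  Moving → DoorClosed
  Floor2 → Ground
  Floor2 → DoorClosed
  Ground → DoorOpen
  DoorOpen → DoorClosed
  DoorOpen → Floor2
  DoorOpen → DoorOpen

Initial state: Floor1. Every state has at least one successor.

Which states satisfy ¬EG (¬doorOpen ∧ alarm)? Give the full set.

{Floor1, Moving, Floor2, Ground, DoorOpen}

States satisfying ¬doorOpen ∧ alarm: {DoorClosed}.
States satisfying EG (¬doorOpen ∧ alarm): {DoorClosed}.
States satisfying ¬EG (¬doorOpen ∧ alarm): {Floor1, Moving, Floor2, Ground, DoorOpen}.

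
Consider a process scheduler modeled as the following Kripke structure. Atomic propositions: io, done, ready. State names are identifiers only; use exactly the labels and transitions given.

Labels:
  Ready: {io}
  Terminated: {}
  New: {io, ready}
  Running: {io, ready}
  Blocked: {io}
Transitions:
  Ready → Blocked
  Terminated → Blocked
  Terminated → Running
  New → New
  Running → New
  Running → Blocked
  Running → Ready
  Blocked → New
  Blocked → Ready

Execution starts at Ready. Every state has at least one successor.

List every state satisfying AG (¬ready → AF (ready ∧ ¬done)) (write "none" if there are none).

{New}

States satisfying ¬ready → AF (ready ∧ ¬done): {New, Running}.
States satisfying AG (¬ready → AF (ready ∧ ¬done)): {New}.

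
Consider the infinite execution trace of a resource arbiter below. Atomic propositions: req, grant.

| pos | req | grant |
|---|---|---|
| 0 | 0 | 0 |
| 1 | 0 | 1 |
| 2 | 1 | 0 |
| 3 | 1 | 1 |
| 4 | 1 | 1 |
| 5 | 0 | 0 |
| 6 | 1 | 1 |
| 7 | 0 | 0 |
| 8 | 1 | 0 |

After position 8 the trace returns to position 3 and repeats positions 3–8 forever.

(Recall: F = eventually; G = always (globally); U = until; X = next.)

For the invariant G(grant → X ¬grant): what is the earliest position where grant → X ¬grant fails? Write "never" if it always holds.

3

Check grant → X ¬grant at each position in order: 0 ✓, 1 ✓, 2 ✓.
At position 3 the labels are {grant, req} and the next position 4 has {grant, req}, so grant → X ¬grant is false there. This is the first violation.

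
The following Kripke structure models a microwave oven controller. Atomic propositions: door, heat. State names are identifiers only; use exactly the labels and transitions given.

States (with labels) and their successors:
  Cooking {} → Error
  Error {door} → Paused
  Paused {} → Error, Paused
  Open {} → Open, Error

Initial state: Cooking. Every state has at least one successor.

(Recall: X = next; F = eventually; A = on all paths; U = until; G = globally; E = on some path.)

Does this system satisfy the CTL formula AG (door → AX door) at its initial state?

Violated

States satisfying door → AX door: {Cooking, Paused, Open}.
States satisfying AG (door → AX door): ∅.
Error is reachable from Cooking and violates door → AX door, so AG fails at Cooking.
Cooking ∉ Sat(AG (door → AX door)).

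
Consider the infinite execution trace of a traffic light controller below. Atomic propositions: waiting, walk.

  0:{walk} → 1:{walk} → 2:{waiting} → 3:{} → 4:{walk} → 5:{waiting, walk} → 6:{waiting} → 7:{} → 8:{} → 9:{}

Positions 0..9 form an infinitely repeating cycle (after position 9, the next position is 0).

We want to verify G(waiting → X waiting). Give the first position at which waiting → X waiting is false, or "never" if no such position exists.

2

Check waiting → X waiting at each position in order: 0 ✓, 1 ✓.
At position 2 the labels are {waiting} and the next position 3 has {}, so waiting → X waiting is false there. This is the first violation.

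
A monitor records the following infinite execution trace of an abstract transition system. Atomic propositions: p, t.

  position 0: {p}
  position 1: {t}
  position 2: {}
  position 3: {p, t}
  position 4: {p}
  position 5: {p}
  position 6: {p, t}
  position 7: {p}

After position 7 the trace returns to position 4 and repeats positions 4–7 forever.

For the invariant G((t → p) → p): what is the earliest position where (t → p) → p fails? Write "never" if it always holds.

Check (t → p) → p at each position in order: 0 ✓, 1 ✓.
At position 2 the labels are {}, so (t → p) → p is false there. This is the first violation.

2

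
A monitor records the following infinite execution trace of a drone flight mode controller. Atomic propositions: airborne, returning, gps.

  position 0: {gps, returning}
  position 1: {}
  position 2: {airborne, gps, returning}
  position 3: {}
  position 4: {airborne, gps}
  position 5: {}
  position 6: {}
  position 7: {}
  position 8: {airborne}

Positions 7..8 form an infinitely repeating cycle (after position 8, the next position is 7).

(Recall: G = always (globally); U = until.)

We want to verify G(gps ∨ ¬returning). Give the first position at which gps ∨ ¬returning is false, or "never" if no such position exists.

never

gps ∨ ¬returning holds at every position 0..8, and those are all the positions the trace ever visits, so the invariant G(gps ∨ ¬returning) is never violated.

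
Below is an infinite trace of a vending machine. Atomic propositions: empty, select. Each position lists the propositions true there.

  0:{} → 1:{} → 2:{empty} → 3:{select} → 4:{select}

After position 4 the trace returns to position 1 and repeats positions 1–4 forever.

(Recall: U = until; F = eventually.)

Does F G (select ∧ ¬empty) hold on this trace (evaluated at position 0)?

No

G (select ∧ ¬empty) is false at every position 0..4, so it never becomes true and F G (select ∧ ¬empty) fails.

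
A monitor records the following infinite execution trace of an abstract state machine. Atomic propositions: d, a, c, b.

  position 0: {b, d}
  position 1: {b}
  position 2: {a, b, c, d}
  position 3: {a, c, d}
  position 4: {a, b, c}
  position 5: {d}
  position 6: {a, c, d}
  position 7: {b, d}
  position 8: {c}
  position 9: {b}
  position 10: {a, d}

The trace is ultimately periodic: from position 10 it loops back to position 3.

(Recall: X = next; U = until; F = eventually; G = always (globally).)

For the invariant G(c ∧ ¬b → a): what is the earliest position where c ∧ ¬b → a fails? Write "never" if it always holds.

Check c ∧ ¬b → a at each position in order: 0 ✓, 1 ✓, 2 ✓, 3 ✓, 4 ✓, 5 ✓, 6 ✓, 7 ✓.
At position 8 the labels are {c}, so c ∧ ¬b → a is false there. This is the first violation.

8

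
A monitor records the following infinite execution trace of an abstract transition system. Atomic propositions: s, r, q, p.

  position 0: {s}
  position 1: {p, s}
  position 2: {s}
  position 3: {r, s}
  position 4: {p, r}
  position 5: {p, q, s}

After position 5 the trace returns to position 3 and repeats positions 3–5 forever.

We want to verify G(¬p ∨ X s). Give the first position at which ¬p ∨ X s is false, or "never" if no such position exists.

¬p ∨ X s holds at every position 0..5, and those are all the positions the trace ever visits, so the invariant G(¬p ∨ X s) is never violated.

never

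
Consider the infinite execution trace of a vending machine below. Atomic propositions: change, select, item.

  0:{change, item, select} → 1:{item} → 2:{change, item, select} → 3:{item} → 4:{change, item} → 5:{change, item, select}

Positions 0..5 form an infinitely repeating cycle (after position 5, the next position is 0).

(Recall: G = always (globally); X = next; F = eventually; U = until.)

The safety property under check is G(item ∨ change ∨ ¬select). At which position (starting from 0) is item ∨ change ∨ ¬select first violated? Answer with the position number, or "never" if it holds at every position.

item ∨ change ∨ ¬select holds at every position 0..5, and those are all the positions the trace ever visits, so the invariant G(item ∨ change ∨ ¬select) is never violated.

never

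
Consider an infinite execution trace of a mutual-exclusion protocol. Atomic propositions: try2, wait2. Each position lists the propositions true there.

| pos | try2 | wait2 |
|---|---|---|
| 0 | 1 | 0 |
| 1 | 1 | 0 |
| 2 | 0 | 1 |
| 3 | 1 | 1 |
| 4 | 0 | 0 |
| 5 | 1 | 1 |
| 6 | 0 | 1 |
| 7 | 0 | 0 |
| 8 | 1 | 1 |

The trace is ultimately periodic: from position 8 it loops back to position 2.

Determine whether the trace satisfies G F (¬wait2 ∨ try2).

Holds

F (¬wait2 ∨ try2) holds at every position 0..8, and those are all positions ever visited, so G F (¬wait2 ∨ try2) holds.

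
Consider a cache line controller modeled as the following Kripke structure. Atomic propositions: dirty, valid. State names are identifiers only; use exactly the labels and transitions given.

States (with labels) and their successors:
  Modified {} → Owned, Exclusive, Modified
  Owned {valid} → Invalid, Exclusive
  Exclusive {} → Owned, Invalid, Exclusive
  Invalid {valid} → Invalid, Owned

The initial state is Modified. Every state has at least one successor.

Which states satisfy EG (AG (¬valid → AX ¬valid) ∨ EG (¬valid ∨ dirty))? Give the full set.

{Modified, Exclusive}

States satisfying AG (¬valid → AX ¬valid) ∨ EG (¬valid ∨ dirty): {Modified, Exclusive}.
States satisfying EG (AG (¬valid → AX ¬valid) ∨ EG (¬valid ∨ dirty)): {Modified, Exclusive}.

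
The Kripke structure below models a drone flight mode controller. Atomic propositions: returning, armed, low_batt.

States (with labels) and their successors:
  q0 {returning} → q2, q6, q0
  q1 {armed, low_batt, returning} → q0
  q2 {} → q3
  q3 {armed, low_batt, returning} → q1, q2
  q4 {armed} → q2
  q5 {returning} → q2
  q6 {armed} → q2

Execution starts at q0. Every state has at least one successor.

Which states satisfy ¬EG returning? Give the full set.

States satisfying returning: {q0, q1, q3, q5}.
States satisfying EG returning: {q0, q1, q3}.
States satisfying ¬EG returning: {q2, q4, q5, q6}.

{q2, q4, q5, q6}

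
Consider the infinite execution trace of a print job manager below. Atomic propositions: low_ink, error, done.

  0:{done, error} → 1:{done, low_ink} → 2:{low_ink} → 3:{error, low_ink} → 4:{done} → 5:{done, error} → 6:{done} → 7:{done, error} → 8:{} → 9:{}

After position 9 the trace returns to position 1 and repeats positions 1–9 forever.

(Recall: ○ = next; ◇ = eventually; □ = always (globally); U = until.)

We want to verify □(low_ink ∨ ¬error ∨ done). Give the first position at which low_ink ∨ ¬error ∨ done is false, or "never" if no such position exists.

never

low_ink ∨ ¬error ∨ done holds at every position 0..9, and those are all the positions the trace ever visits, so the invariant □(low_ink ∨ ¬error ∨ done) is never violated.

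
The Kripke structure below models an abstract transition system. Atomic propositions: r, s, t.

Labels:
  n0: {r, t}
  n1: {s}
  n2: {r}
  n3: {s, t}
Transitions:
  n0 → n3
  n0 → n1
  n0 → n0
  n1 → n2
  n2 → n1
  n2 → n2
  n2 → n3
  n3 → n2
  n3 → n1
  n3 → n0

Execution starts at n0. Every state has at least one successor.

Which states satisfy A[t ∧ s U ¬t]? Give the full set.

States satisfying t ∧ s: {n3}.
States satisfying ¬t: {n1, n2}.
States satisfying A[t ∧ s U ¬t]: {n1, n2}.

{n1, n2}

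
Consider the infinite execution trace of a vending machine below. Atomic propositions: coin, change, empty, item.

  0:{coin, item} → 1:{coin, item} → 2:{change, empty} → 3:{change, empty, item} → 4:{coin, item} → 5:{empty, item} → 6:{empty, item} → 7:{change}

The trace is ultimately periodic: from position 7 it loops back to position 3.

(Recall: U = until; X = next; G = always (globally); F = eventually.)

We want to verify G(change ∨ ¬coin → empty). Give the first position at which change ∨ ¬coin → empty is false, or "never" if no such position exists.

7

Check change ∨ ¬coin → empty at each position in order: 0 ✓, 1 ✓, 2 ✓, 3 ✓, 4 ✓, 5 ✓, 6 ✓.
At position 7 the labels are {change}, so change ∨ ¬coin → empty is false there. This is the first violation.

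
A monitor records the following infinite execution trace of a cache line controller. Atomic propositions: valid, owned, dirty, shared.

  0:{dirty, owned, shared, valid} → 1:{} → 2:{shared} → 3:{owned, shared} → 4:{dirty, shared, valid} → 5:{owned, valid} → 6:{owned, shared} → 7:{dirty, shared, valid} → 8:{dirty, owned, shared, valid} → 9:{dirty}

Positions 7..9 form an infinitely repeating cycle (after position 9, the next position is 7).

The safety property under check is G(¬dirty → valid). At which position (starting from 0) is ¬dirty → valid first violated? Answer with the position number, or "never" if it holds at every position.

Check ¬dirty → valid at each position in order: 0 ✓.
At position 1 the labels are {}, so ¬dirty → valid is false there. This is the first violation.

1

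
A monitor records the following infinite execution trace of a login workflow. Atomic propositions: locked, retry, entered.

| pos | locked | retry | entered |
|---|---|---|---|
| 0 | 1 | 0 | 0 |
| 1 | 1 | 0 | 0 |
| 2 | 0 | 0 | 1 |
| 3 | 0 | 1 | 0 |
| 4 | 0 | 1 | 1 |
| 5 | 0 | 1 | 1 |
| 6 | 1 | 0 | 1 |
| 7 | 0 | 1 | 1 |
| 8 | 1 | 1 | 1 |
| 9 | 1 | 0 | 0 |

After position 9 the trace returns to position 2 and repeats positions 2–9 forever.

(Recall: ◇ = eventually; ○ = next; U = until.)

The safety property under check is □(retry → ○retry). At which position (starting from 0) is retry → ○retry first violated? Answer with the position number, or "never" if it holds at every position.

5

Check retry → ○retry at each position in order: 0 ✓, 1 ✓, 2 ✓, 3 ✓, 4 ✓.
At position 5 the labels are {entered, retry} and the next position 6 has {entered, locked}, so retry → ○retry is false there. This is the first violation.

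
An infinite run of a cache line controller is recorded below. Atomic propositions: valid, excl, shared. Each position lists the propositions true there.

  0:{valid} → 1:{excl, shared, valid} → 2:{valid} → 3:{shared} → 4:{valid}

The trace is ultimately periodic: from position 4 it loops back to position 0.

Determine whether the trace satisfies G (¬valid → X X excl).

Violated

¬valid → X X excl must hold at every position from 0 onward. It fails at position 3, so G (¬valid → X X excl) is false.
Positions where ¬valid holds: 3.
Check X X excl at each: 3→fails.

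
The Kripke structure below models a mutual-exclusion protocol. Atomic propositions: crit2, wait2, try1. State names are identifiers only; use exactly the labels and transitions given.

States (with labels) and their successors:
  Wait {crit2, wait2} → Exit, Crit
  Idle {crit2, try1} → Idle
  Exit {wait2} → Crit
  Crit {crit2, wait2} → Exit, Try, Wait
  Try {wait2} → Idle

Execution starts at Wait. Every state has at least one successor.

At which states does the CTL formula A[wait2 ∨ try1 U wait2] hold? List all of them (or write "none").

{Wait, Exit, Crit, Try}

States satisfying wait2 ∨ try1: {Wait, Idle, Exit, Crit, Try}.
States satisfying wait2: {Wait, Exit, Crit, Try}.
States satisfying A[wait2 ∨ try1 U wait2]: {Wait, Exit, Crit, Try}.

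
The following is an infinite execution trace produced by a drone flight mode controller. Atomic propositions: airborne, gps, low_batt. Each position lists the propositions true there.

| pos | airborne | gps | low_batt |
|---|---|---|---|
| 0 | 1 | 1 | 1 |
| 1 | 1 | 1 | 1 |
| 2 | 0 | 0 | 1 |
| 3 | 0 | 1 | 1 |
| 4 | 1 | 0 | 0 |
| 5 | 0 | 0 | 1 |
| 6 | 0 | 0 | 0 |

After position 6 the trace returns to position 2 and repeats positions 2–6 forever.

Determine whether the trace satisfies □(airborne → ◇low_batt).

airborne → ◇low_batt holds at every position 0..6, and those are all positions ever visited, so □(airborne → ◇low_batt) holds.
Positions where airborne holds: 0, 1, 4.
Check ◇low_batt at each: 0→ok, 1→ok, 4→ok.

Yes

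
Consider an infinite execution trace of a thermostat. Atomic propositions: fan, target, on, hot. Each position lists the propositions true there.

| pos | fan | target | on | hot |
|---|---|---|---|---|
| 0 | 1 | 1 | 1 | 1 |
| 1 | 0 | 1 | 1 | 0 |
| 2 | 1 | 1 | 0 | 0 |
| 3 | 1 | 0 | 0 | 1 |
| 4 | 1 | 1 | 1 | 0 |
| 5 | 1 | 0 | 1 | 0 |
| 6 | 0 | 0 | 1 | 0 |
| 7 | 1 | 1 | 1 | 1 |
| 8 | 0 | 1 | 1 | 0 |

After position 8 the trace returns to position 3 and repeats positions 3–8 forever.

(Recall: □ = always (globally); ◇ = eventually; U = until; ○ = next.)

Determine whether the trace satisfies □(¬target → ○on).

¬target → ○on holds at every position 0..8, and those are all positions ever visited, so □(¬target → ○on) holds.
Positions where ¬target holds: 3, 5, 6.
Check ○on at each: 3→ok, 5→ok, 6→ok.

Holds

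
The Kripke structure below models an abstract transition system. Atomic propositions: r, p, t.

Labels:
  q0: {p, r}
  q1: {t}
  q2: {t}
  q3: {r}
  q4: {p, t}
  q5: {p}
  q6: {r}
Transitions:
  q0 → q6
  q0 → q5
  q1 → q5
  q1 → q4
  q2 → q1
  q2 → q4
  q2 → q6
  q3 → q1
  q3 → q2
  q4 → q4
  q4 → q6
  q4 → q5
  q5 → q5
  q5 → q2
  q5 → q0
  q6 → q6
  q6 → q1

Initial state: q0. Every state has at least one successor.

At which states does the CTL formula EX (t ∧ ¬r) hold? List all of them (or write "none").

{q1, q2, q3, q4, q5, q6}

States satisfying t ∧ ¬r: {q1, q2, q4}.
States satisfying EX (t ∧ ¬r): {q1, q2, q3, q4, q5, q6}.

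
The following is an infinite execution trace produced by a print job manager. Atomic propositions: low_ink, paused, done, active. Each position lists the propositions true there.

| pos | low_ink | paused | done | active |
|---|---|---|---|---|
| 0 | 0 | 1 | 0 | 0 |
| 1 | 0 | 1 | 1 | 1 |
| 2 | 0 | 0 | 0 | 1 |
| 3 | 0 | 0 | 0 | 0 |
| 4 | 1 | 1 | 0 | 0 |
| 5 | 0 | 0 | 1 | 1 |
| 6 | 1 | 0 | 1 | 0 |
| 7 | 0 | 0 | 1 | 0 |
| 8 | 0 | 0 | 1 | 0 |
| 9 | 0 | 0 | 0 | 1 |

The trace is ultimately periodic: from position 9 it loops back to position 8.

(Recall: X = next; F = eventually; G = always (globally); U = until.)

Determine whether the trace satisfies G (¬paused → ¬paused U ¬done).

¬paused → ¬paused U ¬done holds at every position 0..9, and those are all positions ever visited, so G (¬paused → ¬paused U ¬done) holds.
Positions where ¬paused holds: 2, 3, 5, 6, 7, 8, 9.
Check ¬paused U ¬done at each: 2→ok, 3→ok, 5→ok, 6→ok, 7→ok, 8→ok, 9→ok.

Yes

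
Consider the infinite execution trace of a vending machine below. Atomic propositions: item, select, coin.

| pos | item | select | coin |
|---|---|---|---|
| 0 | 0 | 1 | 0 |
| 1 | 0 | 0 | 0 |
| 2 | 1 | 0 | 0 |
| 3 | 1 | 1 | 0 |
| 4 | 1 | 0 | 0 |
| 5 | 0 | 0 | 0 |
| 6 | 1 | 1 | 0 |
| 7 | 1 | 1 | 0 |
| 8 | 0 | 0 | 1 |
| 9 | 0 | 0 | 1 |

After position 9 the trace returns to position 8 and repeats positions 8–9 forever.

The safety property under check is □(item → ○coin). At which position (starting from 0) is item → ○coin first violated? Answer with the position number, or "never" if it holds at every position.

2

Check item → ○coin at each position in order: 0 ✓, 1 ✓.
At position 2 the labels are {item} and the next position 3 has {item, select}, so item → ○coin is false there. This is the first violation.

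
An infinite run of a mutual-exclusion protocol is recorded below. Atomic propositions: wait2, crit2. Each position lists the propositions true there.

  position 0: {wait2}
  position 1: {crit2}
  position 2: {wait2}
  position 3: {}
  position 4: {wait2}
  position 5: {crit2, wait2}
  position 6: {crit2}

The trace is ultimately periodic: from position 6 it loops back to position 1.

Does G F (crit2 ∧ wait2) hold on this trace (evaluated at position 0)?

F (crit2 ∧ wait2) holds at every position 0..6, and those are all positions ever visited, so G F (crit2 ∧ wait2) holds.

Holds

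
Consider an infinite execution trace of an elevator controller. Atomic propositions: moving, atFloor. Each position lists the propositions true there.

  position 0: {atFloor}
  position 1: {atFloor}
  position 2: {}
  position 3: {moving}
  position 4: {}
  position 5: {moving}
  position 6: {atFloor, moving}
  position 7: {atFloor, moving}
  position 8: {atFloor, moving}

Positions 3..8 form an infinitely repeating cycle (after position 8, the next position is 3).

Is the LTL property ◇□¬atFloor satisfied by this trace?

Violated

□¬atFloor is false at every position 0..8, so it never becomes true and ◇□¬atFloor fails.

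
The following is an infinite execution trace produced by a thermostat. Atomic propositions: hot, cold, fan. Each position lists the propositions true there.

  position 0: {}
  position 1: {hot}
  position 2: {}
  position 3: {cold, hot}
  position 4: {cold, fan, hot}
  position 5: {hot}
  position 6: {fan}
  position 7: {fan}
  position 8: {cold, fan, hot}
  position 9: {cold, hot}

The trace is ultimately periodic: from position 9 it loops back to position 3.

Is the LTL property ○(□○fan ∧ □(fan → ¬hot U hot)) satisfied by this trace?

Violated

The position after 0 is 1; □○fan ∧ □(fan → ¬hot U hot) is false there.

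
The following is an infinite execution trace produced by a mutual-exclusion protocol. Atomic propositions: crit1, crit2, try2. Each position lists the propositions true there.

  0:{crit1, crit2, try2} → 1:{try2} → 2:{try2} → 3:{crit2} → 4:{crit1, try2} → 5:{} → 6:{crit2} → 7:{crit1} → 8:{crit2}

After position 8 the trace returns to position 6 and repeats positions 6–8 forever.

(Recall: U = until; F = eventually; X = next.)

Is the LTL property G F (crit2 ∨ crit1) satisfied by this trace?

Holds

F (crit2 ∨ crit1) holds at every position 0..8, and those are all positions ever visited, so G F (crit2 ∨ crit1) holds.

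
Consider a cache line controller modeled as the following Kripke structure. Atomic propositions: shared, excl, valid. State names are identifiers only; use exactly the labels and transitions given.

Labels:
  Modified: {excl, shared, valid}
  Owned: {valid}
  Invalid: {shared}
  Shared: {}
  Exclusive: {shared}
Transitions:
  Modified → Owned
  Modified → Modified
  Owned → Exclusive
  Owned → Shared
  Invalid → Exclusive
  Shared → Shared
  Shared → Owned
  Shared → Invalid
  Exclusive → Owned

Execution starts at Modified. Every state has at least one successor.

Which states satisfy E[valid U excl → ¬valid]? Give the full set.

{Modified, Owned, Invalid, Shared, Exclusive}

States satisfying valid: {Modified, Owned}.
States satisfying excl → ¬valid: {Owned, Invalid, Shared, Exclusive}.
States satisfying E[valid U excl → ¬valid]: {Modified, Owned, Invalid, Shared, Exclusive}.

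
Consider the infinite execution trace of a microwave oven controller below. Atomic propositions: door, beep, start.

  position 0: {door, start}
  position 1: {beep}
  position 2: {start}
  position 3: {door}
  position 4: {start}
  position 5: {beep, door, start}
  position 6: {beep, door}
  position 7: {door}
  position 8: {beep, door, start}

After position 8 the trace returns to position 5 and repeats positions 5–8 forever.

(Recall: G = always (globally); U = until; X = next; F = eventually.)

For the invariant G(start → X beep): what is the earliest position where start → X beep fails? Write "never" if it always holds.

2

Check start → X beep at each position in order: 0 ✓, 1 ✓.
At position 2 the labels are {start} and the next position 3 has {door}, so start → X beep is false there. This is the first violation.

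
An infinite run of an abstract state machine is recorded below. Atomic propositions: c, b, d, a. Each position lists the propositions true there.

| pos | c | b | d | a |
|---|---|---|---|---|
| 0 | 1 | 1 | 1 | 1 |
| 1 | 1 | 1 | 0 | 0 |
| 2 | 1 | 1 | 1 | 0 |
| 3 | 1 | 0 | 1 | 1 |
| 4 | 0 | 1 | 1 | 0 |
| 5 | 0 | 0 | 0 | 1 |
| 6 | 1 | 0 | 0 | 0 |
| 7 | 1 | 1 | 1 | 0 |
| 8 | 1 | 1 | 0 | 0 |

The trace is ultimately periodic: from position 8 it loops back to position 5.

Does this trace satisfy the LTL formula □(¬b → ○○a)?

¬b → ○○a must hold at every position from 0 onward. It fails at position 5, so □(¬b → ○○a) is false.
Positions where ¬b holds: 3, 5, 6.
Check ○○a at each: 3→ok, 5→fails, 6→fails.

Does not hold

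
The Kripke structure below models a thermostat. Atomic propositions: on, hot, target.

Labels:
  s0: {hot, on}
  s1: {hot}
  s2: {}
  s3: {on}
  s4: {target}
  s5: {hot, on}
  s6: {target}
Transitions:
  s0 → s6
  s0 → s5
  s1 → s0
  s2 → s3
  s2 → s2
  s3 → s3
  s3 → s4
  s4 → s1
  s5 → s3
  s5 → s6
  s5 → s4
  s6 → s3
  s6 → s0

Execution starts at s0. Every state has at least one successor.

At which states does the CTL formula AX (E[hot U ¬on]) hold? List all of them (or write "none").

{s0, s1, s4}

States satisfying E[hot U ¬on]: {s0, s1, s2, s4, s5, s6}.
States satisfying AX (E[hot U ¬on]): {s0, s1, s4}.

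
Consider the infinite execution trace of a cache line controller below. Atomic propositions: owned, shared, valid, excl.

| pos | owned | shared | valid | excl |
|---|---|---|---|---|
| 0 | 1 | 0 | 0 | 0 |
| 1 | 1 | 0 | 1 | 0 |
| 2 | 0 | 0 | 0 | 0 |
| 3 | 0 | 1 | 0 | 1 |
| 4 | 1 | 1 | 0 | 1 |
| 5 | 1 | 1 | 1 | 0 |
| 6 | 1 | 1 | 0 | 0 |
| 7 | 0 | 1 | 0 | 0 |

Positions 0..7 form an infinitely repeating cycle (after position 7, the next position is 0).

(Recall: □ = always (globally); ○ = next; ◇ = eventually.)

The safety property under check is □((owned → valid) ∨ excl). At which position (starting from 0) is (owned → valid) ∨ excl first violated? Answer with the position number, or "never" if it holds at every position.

At position 0 the labels are {owned}, so (owned → valid) ∨ excl is false there. This is the first violation.

0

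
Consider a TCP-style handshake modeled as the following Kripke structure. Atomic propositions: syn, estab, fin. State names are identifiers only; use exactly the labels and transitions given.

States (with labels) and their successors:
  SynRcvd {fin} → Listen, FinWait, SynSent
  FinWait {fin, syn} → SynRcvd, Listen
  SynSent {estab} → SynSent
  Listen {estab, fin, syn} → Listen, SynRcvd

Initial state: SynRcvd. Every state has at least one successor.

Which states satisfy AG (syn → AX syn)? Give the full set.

States satisfying syn → AX syn: {SynRcvd, SynSent}.
States satisfying AG (syn → AX syn): {SynSent}.

{SynSent}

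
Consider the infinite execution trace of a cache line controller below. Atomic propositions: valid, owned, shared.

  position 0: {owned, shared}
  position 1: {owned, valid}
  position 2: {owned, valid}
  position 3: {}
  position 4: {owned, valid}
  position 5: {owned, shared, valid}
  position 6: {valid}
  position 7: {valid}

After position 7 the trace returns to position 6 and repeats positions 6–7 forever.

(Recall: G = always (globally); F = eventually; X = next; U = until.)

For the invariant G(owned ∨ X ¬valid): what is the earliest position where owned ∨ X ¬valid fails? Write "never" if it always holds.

3

Check owned ∨ X ¬valid at each position in order: 0 ✓, 1 ✓, 2 ✓.
At position 3 the labels are {} and the next position 4 has {owned, valid}, so owned ∨ X ¬valid is false there. This is the first violation.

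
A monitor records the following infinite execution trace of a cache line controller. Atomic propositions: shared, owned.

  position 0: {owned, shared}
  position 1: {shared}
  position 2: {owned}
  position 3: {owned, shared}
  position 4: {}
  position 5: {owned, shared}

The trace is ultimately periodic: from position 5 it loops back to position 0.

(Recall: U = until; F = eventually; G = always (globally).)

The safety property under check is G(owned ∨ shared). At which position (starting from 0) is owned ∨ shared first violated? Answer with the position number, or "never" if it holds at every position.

Check owned ∨ shared at each position in order: 0 ✓, 1 ✓, 2 ✓, 3 ✓.
At position 4 the labels are {}, so owned ∨ shared is false there. This is the first violation.

4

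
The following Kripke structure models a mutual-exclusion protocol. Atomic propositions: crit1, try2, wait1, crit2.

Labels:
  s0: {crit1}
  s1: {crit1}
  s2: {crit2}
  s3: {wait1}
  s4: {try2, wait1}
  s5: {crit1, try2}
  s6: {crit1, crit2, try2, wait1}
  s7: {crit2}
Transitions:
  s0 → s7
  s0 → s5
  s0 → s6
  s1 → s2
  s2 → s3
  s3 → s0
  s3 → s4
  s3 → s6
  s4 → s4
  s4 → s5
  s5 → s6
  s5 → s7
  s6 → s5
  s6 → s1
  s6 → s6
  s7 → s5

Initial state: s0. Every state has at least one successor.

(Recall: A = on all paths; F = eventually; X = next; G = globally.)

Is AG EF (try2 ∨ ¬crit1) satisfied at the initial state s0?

Satisfied

States satisfying EF (try2 ∨ ¬crit1): {s0, s1, s2, s3, s4, s5, s6, s7}.
States satisfying AG EF (try2 ∨ ¬crit1): {s0, s1, s2, s3, s4, s5, s6, s7}.
Every state reachable from s0 satisfies EF (try2 ∨ ¬crit1).
s0 ∈ Sat(AG EF (try2 ∨ ¬crit1)).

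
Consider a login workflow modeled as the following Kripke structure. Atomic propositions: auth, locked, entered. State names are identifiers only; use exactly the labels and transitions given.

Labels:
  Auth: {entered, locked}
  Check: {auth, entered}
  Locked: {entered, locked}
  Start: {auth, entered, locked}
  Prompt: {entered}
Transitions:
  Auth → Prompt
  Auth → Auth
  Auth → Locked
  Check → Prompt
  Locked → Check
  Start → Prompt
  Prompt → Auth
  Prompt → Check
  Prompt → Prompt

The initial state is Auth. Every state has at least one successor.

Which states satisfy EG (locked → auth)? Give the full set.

States satisfying locked → auth: {Check, Start, Prompt}.
States satisfying EG (locked → auth): {Check, Start, Prompt}.

{Check, Start, Prompt}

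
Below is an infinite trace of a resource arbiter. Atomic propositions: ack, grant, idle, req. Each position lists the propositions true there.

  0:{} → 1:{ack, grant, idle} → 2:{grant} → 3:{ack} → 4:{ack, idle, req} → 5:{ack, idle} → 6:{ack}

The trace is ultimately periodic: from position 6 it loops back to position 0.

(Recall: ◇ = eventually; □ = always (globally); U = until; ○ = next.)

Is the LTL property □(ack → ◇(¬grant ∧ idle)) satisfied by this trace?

ack → ◇(¬grant ∧ idle) holds at every position 0..6, and those are all positions ever visited, so □(ack → ◇(¬grant ∧ idle)) holds.
Positions where ack holds: 1, 3, 4, 5, 6.
Check ◇(¬grant ∧ idle) at each: 1→ok, 3→ok, 4→ok, 5→ok, 6→ok.

Satisfied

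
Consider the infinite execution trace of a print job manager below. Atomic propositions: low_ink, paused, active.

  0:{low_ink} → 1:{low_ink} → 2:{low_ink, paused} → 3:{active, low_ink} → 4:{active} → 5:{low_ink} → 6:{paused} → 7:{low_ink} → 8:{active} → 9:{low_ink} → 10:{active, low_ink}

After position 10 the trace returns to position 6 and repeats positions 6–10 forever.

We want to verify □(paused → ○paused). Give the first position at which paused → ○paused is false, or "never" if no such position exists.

Check paused → ○paused at each position in order: 0 ✓, 1 ✓.
At position 2 the labels are {low_ink, paused} and the next position 3 has {active, low_ink}, so paused → ○paused is false there. This is the first violation.

2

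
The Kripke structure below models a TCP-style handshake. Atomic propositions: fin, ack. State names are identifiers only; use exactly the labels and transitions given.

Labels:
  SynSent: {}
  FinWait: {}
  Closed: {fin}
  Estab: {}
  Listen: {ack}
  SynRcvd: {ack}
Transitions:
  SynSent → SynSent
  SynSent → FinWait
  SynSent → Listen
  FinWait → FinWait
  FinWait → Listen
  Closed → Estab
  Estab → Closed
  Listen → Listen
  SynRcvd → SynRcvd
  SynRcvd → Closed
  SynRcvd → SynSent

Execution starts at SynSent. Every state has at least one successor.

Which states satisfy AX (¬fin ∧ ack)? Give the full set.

{Listen}

States satisfying ¬fin ∧ ack: {Listen, SynRcvd}.
States satisfying AX (¬fin ∧ ack): {Listen}.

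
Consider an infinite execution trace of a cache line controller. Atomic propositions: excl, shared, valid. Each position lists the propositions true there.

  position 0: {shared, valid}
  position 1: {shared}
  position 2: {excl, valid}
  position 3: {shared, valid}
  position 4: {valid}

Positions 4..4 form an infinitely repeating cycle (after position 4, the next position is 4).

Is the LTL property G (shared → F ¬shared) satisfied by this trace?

Holds

shared → F ¬shared holds at every position 0..4, and those are all positions ever visited, so G (shared → F ¬shared) holds.
Positions where shared holds: 0, 1, 3.
Check F ¬shared at each: 0→ok, 1→ok, 3→ok.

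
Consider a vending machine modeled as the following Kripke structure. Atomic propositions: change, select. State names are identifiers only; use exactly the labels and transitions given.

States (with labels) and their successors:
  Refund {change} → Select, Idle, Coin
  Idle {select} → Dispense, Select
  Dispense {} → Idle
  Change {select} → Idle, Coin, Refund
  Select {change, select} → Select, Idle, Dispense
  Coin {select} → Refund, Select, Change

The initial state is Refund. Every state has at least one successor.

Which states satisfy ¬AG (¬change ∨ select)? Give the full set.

States satisfying ¬change ∨ select: {Idle, Dispense, Change, Select, Coin}.
States satisfying AG (¬change ∨ select): {Idle, Dispense, Select}.
States satisfying ¬AG (¬change ∨ select): {Refund, Change, Coin}.

{Refund, Change, Coin}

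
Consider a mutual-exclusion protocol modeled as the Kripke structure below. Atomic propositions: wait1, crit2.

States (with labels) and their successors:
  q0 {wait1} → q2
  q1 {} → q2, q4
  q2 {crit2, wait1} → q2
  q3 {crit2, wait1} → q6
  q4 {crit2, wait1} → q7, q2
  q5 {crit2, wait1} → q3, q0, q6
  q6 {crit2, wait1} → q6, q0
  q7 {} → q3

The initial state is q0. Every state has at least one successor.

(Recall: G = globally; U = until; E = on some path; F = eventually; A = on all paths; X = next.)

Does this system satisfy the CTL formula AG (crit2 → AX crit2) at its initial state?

States satisfying crit2 → AX crit2: {q0, q1, q2, q3, q7}.
States satisfying AG (crit2 → AX crit2): {q0, q2}.
Every state reachable from q0 satisfies crit2 → AX crit2.
q0 ∈ Sat(AG (crit2 → AX crit2)).

Holds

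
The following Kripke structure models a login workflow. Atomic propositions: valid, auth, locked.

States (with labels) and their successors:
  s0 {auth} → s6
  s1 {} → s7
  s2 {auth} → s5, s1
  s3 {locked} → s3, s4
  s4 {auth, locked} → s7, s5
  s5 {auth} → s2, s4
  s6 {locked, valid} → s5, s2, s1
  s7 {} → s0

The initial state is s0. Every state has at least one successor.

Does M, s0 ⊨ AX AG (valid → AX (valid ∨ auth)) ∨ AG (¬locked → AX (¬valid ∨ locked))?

States satisfying AG (valid → AX (valid ∨ auth)): ∅.
States satisfying AX AG (valid → AX (valid ∨ auth)): ∅.
States satisfying ¬locked → AX (¬valid ∨ locked): {s0, s1, s2, s3, s4, s5, s6, s7}.
States satisfying AG (¬locked → AX (¬valid ∨ locked)): {s0, s1, s2, s3, s4, s5, s6, s7}.
States satisfying AX AG (valid → AX (valid ∨ auth)) ∨ AG (¬locked → AX (¬valid ∨ locked)): {s0, s1, s2, s3, s4, s5, s6, s7}.
s0 ∈ Sat(AX AG (valid → AX (valid ∨ auth)) ∨ AG (¬locked → AX (¬valid ∨ locked))).

Satisfied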